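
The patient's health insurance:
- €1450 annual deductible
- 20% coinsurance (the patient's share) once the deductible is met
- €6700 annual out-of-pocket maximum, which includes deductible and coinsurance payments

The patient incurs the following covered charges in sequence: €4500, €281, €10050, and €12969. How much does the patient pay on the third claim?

€2010

Claim 1 (€4500): €1450 to deductible, leaving €3050; coinsurance €3050 × 20% = €610. Patient pays €2060; OOP now €2060.
Claim 2 (€281): 20% coinsurance on €281 = €56.20. Cost to patient: €56.20. OOP to date €2116.20.
Claim 3 (€10050): deductible already satisfied, so patient's share is 20% × €10050 = €2010. Cost to patient: €2010. OOP to date €4126.20.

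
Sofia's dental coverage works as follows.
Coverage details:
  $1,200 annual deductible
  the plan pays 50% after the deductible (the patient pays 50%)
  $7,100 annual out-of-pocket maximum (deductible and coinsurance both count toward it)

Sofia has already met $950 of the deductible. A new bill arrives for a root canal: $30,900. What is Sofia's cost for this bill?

Remaining deductible: $1,200 − $950 = $250.
That leaves $30,900 − $250 = $30,650 for coinsurance.
50% of $30,650 = $15,325 falls to the patient.
That puts the patient's cost at $250 + $15,325 = $15,575 before any cap.
That would bring total out-of-pocket to $16,525, past the $7,100 cap. The patient is capped at $7,100 − $950 = $6,150 on this claim.

$6,150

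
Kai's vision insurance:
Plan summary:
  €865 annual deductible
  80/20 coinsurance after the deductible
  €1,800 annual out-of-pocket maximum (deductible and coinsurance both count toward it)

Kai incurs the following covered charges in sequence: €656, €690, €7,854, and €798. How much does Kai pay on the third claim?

€838.80

Claim 1 — €656: fully absorbed by the deductible. Member pays €656; OOP now €656.
Claim 2 — €690: deductible takes €209, €481 remains; 20% of €481 = €96.20. Member owes €305.20 (running OOP €961.20).
Claim 3 — €7,854: 20% coinsurance on €7,854 = €1,570.80. That would push OOP to €2,532, over the €1,800 cap, so member pays €1,800 − €961.20 = €838.80.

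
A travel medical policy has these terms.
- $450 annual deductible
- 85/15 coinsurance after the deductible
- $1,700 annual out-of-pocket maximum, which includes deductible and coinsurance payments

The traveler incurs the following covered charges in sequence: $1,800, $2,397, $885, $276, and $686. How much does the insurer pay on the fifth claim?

$583.10

Claim 1 — $1,800: $450 to deductible, leaving $1,350; coinsurance $1,350 × 15% = $202.50. Traveler pays $652.50; OOP now $652.50. Plan pays $1,800 − $652.50 = $1,147.50.
Claim 2 — $2,397: 15% coinsurance on $2,397 = $359.55. Cost to traveler: $359.55. OOP to date $1,012.05. Plan pays $2,397 − $359.55 = $2,037.45.
Claim 3 — $885: deductible already satisfied, so traveler's share is 15% × $885 = $132.75. Traveler owes $132.75 (running OOP $1,144.80). Plan pays $885 − $132.75 = $752.25.
Claim 4 — $276: 15% coinsurance on $276 = $41.40. Traveler owes $41.40 (running OOP $1,186.20). Plan pays $276 − $41.40 = $234.60.
Claim 5 — $686: 15% coinsurance on $686 = $102.90. Traveler owes $102.90 (running OOP $1,289.10). Insurer: $686 − $102.90 = $583.10.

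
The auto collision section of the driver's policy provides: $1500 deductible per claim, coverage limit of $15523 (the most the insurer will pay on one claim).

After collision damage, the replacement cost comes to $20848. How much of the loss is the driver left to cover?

$5325

Subtract the deductible: $20848 − $1500 = $19348.
The $15523 per-incident cap binds; insurer pays $15523.
Driver's share is the uncovered remainder: $20848 − $15523 = $5325.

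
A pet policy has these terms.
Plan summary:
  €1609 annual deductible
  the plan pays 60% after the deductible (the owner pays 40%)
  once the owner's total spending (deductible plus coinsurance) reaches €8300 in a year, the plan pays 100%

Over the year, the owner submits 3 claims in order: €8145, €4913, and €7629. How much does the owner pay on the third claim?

Claim 1 (€8145): €1609 finishes the deductible; €6536 goes to coinsurance; owner's 40% is €2614.40. Owner pays €4223.40; OOP now €4223.40.
Claim 2 (€4913): deductible met; 40% of €4913 = €1965.20. Cost to owner: €1965.20. OOP to date €6188.60.
Claim 3 (€7629): deductible already satisfied, so owner's share is 40% × €7629 = €3051.60. That would push OOP to €9240.20, over the €8300 cap, so owner pays €8300 − €6188.60 = €2111.40.

€2111.40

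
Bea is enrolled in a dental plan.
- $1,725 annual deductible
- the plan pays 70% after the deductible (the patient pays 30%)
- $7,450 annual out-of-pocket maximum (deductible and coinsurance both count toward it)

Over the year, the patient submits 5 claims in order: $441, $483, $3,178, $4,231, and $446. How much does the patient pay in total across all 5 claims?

$3,841.20

Claim 1 ($441): fully absorbed by the deductible. Patient owes $441 (running OOP $441).
Claim 2 ($483): entire amount goes to the deductible. Patient pays $483; OOP now $924.
Claim 3 ($3,178): $801 finishes the deductible; $2,377 goes to coinsurance; coinsurance $2,377 × 30% = $713.10. Patient pays $1,514.10; OOP now $2,438.10.
Claim 4 ($4,231): 30% coinsurance on $4,231 = $1,269.30. Patient pays $1,269.30; OOP now $3,707.40.
Claim 5 ($446): 30% coinsurance on $446 = $133.80. Patient owes $133.80 (running OOP $3,841.20).
Summing the patient's payments: $441 + $483 + $1,514.10 + $1,269.30 + $133.80 = $3,841.20.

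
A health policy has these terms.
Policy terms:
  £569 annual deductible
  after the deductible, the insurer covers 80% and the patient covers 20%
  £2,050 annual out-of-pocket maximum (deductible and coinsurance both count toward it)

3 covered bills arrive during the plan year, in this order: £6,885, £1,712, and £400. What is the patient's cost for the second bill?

Claim 1 — £6,885: £569 to deductible, leaving £6,316; coinsurance £6,316 × 20% = £1,263.20. Patient pays £1,832.20; OOP now £1,832.20.
Claim 2 — £1,712: deductible already satisfied, so patient's share is 20% × £1,712 = £342.40. Adding that to £1,832.20 gives £2,174.60, past the £2,050 cap; patient pays only £2,050 − £1,832.20 = £217.80.

£217.80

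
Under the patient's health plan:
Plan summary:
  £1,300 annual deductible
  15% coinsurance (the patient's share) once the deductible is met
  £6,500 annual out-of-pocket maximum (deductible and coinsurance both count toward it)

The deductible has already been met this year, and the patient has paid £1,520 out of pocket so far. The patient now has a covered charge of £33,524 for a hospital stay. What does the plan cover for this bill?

£28,544

The deductible is already satisfied, so the full bill goes to coinsurance.
Coinsurance: £33,524 × 15% = £5,028.60.
That would bring total out-of-pocket to £6,548.60, past the £6,500 cap. The patient is capped at £6,500 − £1,520 = £4,980 on this claim.
The plan picks up £33,524 − £4,980 = £28,544.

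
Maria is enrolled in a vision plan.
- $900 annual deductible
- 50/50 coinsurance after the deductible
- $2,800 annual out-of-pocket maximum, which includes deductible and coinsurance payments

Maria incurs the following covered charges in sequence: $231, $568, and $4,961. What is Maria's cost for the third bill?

$2,001

Bill 1, $231: all of it applies to the deductible. Member owes $231 (running OOP $231).
Bill 2, $568: entire amount goes to the deductible. Cost to member: $568. OOP to date $799.
Bill 3, $4,961: $101 to deductible, leaving $4,860; member's 50% is $2,430. Together that's $101 + $2,430 = $2,531. OOP would hit $3,330 > $2,800, so the cap limits the member to $2,800 − $799 = $2,001.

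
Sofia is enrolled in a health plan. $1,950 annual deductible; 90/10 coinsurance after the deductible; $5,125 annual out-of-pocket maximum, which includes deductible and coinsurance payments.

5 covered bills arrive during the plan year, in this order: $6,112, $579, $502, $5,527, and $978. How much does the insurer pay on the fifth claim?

$880.20

Bill 1, $6,112: deductible takes $1,950, $4,162 remains; 10% of $4,162 = $416.20. Patient owes $2,366.20 (running OOP $2,366.20). Insurer: $6,112 − $2,366.20 = $3,745.80.
Bill 2, $579: deductible met; 10% of $579 = $57.90. Patient owes $57.90 (running OOP $2,424.10). Plan pays $579 − $57.90 = $521.10.
Bill 3, $502: 10% coinsurance on $502 = $50.20. Patient pays $50.20; OOP now $2,474.30. Insurer: $502 − $50.20 = $451.80.
Bill 4, $5,527: deductible already satisfied, so patient's share is 10% × $5,527 = $552.70. Cost to patient: $552.70. OOP to date $3,027. Plan pays $5,527 − $552.70 = $4,974.30.
Bill 5, $978: 10% coinsurance on $978 = $97.80. Cost to patient: $97.80. OOP to date $3,124.80. Insurer: $978 − $97.80 = $880.20.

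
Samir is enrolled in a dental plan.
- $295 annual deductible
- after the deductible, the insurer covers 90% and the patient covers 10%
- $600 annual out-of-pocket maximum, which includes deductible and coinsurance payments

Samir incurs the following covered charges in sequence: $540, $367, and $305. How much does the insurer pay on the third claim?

#1 ($540): $295 to deductible, leaving $245; coinsurance $245 × 10% = $24.50. Patient pays $319.50; OOP now $319.50. Insurer: $540 − $319.50 = $220.50.
#2 ($367): deductible already satisfied, so patient's share is 10% × $367 = $36.70. Cost to patient: $36.70. OOP to date $356.20. Insurer: $367 − $36.70 = $330.30.
#3 ($305): deductible already satisfied, so patient's share is 10% × $305 = $30.50. Patient owes $30.50 (running OOP $386.70). Plan pays $305 − $30.50 = $274.50.

$274.50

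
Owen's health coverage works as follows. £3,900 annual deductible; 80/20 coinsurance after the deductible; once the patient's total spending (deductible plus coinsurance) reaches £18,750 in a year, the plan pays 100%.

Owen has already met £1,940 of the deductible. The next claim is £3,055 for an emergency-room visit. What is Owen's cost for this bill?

£1,940 of the £3,900 deductible is already met, leaving £1,960.
That leaves £3,055 − £1,960 = £1,095 for coinsurance.
20% of £1,095 = £219 falls to the patient.
Patient responsibility before any cap: £1,960 + £219 = £2,179.
Cumulative spending £1,940 + £2,179 = £4,119 stays under the £18,750 maximum.

£2,179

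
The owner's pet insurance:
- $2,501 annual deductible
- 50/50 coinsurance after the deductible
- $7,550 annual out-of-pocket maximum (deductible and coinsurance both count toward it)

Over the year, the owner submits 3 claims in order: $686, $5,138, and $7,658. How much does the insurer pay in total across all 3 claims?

$5,932

Claim 1 — $686: entire amount goes to the deductible. Owner owes $686 (running OOP $686). Plan pays $686 − $686 = $0.
Claim 2 — $5,138: deductible takes $1,815, $3,323 remains; coinsurance $3,323 × 50% = $1,661.50. Owner pays $3,476.50; OOP now $4,162.50. Insurer: $5,138 − $3,476.50 = $1,661.50.
Claim 3 — $7,658: deductible already satisfied, so owner's share is 50% × $7,658 = $3,829. OOP would hit $7,991.50 > $7,550, so the cap limits the owner to $7,550 − $4,162.50 = $3,387.50. Plan pays $7,658 − $3,387.50 = $4,270.50.
Insurer total: $0 + $1,661.50 + $4,270.50 = $5,932.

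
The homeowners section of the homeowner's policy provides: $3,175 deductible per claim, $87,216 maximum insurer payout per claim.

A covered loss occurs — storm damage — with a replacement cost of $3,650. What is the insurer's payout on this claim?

$475

After the deductible, $3,650 − $3,175 = $475 remains.
$475 ≤ $87,216, so the limit doesn't bind; insurer pays $475.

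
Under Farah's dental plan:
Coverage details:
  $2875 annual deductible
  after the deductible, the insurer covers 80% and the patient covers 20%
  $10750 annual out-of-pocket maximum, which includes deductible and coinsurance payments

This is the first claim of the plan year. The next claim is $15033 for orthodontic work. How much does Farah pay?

Nothing has been paid toward the $2875 deductible, so the first $2875 of this charge is applied there.
That leaves $15033 − $2875 = $12158 for coinsurance.
Patient's 20% share of $12158 is $2431.60.
So the patient owes $2875 + $2431.60 = $5306.60 before any cap.
Total out-of-pocket so far would be $0 + $5306.60 = $5306.60, below the $10750 cap — no reduction.

$5306.60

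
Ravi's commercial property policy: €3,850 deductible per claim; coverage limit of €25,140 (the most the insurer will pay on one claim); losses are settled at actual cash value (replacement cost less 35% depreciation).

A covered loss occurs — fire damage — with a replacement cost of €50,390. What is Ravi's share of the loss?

€25,250

Depreciate 35%: the covered value is €50,390 × 0.65 = €32,753.50.
After the deductible, €32,753.50 − €3,850 = €28,903.50 remains.
€28,903.50 exceeds the €25,140 limit, so the insurer pays the limit: €25,140.
Business's share is the uncovered remainder: €50,390 − €25,140 = €25,250.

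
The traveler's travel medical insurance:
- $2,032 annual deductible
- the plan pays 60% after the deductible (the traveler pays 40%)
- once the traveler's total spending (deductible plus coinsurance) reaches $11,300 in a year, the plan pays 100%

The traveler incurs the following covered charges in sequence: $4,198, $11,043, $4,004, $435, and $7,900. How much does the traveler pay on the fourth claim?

Bill 1, $4,198: deductible takes $2,032, $2,166 remains; 40% of $2,166 = $866.40. Cost to traveler: $2,898.40. OOP to date $2,898.40.
Bill 2, $11,043: deductible met; 40% of $11,043 = $4,417.20. Traveler pays $4,417.20; OOP now $7,315.60.
Bill 3, $4,004: deductible met; 40% of $4,004 = $1,601.60. Traveler owes $1,601.60 (running OOP $8,917.20).
Bill 4, $435: 40% coinsurance on $435 = $174. Traveler owes $174 (running OOP $9,091.20).

$174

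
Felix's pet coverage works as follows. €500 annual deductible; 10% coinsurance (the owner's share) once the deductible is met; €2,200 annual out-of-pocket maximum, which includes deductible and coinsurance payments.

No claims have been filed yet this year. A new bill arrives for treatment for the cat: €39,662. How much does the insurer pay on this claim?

€37,462

The full €500 deductible is still open; €500 of this bill applies to it.
The remaining €39,162 (= €39,662 − €500) moves to coinsurance.
Coinsurance: €39,162 × 10% = €3,916.20.
So the owner owes €500 + €3,916.20 = €4,416.20 before any cap.
Year-to-date out-of-pocket would reach €0 + €4,416.20 = €4,416.20, above the €2,200 maximum, so the owner pays only €2,200 − €0 = €2,200.
The plan picks up €39,662 − €2,200 = €37,462.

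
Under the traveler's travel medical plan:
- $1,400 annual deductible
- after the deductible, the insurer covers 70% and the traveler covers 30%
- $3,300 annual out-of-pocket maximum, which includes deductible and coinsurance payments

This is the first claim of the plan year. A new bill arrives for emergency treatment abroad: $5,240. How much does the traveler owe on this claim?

$2,552

The full $1,400 deductible is still open; $1,400 of this bill applies to it.
After the $1,400 deductible portion, $5,240 − $1,400 = $3,840 is subject to coinsurance.
Coinsurance: $3,840 × 30% = $1,152.
So the traveler owes $1,400 + $1,152 = $2,552 before any cap.
Total out-of-pocket so far would be $0 + $2,552 = $2,552, below the $3,300 cap — no reduction.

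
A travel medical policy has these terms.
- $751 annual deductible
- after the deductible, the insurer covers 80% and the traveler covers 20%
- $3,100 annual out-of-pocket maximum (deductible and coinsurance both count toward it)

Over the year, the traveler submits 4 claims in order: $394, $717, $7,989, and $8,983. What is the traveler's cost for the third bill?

$1,597.80

Claim 1 — $394: entire amount goes to the deductible. Traveler pays $394; OOP now $394.
Claim 2 — $717: $357 finishes the deductible; $360 goes to coinsurance; 20% of $360 = $72. Traveler pays $429; OOP now $823.
Claim 3 — $7,989: deductible already satisfied, so traveler's share is 20% × $7,989 = $1,597.80. Traveler pays $1,597.80; OOP now $2,420.80.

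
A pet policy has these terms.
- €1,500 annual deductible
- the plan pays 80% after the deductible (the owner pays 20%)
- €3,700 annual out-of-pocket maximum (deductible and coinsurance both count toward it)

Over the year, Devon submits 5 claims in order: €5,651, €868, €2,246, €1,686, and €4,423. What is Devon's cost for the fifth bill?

Bill 1, €5,651: deductible takes €1,500, €4,151 remains; owner's 20% is €830.20. Owner pays €2,330.20; OOP now €2,330.20.
Bill 2, €868: deductible already satisfied, so owner's share is 20% × €868 = €173.60. Cost to owner: €173.60. OOP to date €2,503.80.
Bill 3, €2,246: deductible met; 20% of €2,246 = €449.20. Owner owes €449.20 (running OOP €2,953).
Bill 4, €1,686: deductible already satisfied, so owner's share is 20% × €1,686 = €337.20. Cost to owner: €337.20. OOP to date €3,290.20.
Bill 5, €4,423: 20% coinsurance on €4,423 = €884.60. That would push OOP to €4,174.80, over the €3,700 cap, so owner pays €3,700 − €3,290.20 = €409.80.

€409.80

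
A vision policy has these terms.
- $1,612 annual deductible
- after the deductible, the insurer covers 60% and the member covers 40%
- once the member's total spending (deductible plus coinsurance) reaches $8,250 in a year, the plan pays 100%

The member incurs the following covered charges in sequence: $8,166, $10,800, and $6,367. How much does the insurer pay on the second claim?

$6,783.60

#1 ($8,166): $1,612 to deductible, leaving $6,554; member's 40% is $2,621.60. Member pays $4,233.60; OOP now $4,233.60. Plan pays $8,166 − $4,233.60 = $3,932.40.
#2 ($10,800): 40% coinsurance on $10,800 = $4,320. OOP would hit $8,553.60 > $8,250, so the cap limits the member to $8,250 − $4,233.60 = $4,016.40. Plan pays $10,800 − $4,016.40 = $6,783.60.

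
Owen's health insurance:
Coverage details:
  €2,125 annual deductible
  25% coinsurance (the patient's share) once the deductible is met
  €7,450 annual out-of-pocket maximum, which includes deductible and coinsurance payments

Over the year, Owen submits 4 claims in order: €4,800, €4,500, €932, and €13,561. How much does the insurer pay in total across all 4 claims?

Claim 1 — €4,800: €2,125 to deductible, leaving €2,675; coinsurance €2,675 × 25% = €668.75. Patient owes €2,793.75 (running OOP €2,793.75). Plan pays €4,800 − €2,793.75 = €2,006.25.
Claim 2 — €4,500: 25% coinsurance on €4,500 = €1,125. Patient pays €1,125; OOP now €3,918.75. Plan pays €4,500 − €1,125 = €3,375.
Claim 3 — €932: deductible met; 25% of €932 = €233. Patient owes €233 (running OOP €4,151.75). Plan pays €932 − €233 = €699.
Claim 4 — €13,561: deductible already satisfied, so patient's share is 25% × €13,561 = €3,390.25. OOP would hit €7,542 > €7,450, so the cap limits the patient to €7,450 − €4,151.75 = €3,298.25. Plan pays €13,561 − €3,298.25 = €10,262.75.
Insurer total = bills − patient's total = €23,793 − €7,450 = €16,343.

€16,343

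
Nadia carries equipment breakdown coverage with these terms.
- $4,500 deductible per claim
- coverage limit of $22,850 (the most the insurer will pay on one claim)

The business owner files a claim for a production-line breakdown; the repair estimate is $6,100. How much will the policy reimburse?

$1,600

Less the $4,500 deductible: $6,100 − $4,500 = $1,600.
$1,600 is within the $22,850 limit, so the insurer pays $1,600.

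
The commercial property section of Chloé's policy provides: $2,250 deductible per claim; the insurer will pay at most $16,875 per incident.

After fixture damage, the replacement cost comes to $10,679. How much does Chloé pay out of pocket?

After the deductible, $10,679 − $2,250 = $8,429 remains.
$8,429 ≤ $16,875, so the limit doesn't bind; insurer pays $8,429.
Out of pocket: $10,679 − $8,429 = $2,250.

$2,250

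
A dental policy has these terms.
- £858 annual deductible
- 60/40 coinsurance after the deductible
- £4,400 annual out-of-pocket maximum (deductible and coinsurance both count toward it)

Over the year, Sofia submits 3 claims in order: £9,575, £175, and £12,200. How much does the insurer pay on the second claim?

£119.80

Bill 1, £9,575: £858 to deductible, leaving £8,717; patient's 40% is £3,486.80. Cost to patient: £4,344.80. OOP to date £4,344.80. Insurer: £9,575 − £4,344.80 = £5,230.20.
Bill 2, £175: deductible met; 40% of £175 = £70. OOP would hit £4,414.80 > £4,400, so the cap limits the patient to £4,400 − £4,344.80 = £55.20. Plan pays £175 − £55.20 = £119.80.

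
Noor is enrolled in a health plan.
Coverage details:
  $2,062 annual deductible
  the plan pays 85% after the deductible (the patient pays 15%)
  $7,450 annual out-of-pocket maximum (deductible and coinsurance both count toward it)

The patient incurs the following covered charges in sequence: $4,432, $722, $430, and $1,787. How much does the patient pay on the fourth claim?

$268.05

#1 ($4,432): deductible takes $2,062, $2,370 remains; 15% of $2,370 = $355.50. Cost to patient: $2,417.50. OOP to date $2,417.50.
#2 ($722): 15% coinsurance on $722 = $108.30. Cost to patient: $108.30. OOP to date $2,525.80.
#3 ($430): deductible already satisfied, so patient's share is 15% × $430 = $64.50. Cost to patient: $64.50. OOP to date $2,590.30.
#4 ($1,787): 15% coinsurance on $1,787 = $268.05. Patient owes $268.05 (running OOP $2,858.35).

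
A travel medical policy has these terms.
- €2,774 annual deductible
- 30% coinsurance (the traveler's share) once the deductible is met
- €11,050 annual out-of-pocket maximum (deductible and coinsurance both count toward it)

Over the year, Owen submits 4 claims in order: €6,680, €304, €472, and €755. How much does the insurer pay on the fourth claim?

€528.50

Claim 1 — €6,680: €2,774 finishes the deductible; €3,906 goes to coinsurance; 30% of €3,906 = €1,171.80. Traveler pays €3,945.80; OOP now €3,945.80. Insurer: €6,680 − €3,945.80 = €2,734.20.
Claim 2 — €304: 30% coinsurance on €304 = €91.20. Cost to traveler: €91.20. OOP to date €4,037. Plan pays €304 − €91.20 = €212.80.
Claim 3 — €472: deductible already satisfied, so traveler's share is 30% × €472 = €141.60. Traveler pays €141.60; OOP now €4,178.60. Insurer: €472 − €141.60 = €330.40.
Claim 4 — €755: deductible met; 30% of €755 = €226.50. Traveler owes €226.50 (running OOP €4,405.10). Plan pays €755 − €226.50 = €528.50.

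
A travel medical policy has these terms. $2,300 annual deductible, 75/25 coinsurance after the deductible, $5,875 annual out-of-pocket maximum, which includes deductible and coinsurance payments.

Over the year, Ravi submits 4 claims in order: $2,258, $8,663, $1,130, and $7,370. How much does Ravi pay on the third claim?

$282.50

Bill 1, $2,258: entire amount goes to the deductible. Traveler owes $2,258 (running OOP $2,258).
Bill 2, $8,663: $42 to deductible, leaving $8,621; 25% of $8,621 = $2,155.25. Traveler pays $2,197.25; OOP now $4,455.25.
Bill 3, $1,130: 25% coinsurance on $1,130 = $282.50. Traveler pays $282.50; OOP now $4,737.75.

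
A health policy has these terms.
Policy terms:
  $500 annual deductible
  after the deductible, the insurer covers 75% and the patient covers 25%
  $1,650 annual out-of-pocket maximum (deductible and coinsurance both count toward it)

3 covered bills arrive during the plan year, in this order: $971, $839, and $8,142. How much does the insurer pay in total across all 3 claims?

$8,302

Bill 1, $971: deductible takes $500, $471 remains; patient's 25% is $117.75. Patient pays $617.75; OOP now $617.75. Plan pays $971 − $617.75 = $353.25.
Bill 2, $839: 25% coinsurance on $839 = $209.75. Cost to patient: $209.75. OOP to date $827.50. Plan pays $839 − $209.75 = $629.25.
Bill 3, $8,142: deductible already satisfied, so patient's share is 25% × $8,142 = $2,035.50. OOP would hit $2,863 > $1,650, so the cap limits the patient to $1,650 − $827.50 = $822.50. Plan pays $8,142 − $822.50 = $7,319.50.
Insurer total = bills − patient's total = $9,952 − $1,650 = $8,302.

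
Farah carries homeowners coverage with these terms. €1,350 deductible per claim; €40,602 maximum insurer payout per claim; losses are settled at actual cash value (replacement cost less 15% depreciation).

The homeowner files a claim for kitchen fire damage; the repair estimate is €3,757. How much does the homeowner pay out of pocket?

Depreciate 15%: the covered value is €3,757 × 0.85 = €3,193.45.
Less the €1,350 deductible: €3,193.45 − €1,350 = €1,843.45.
€1,843.45 is within the €40,602 limit, so the insurer pays €1,843.45.
Out of pocket: €3,757 − €1,843.45 = €1,913.55.

€1,913.55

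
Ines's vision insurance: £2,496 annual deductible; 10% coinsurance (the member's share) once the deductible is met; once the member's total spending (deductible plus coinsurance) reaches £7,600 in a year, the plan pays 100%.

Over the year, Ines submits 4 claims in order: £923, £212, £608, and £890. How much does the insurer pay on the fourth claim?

£123.30

#1 (£923): entire amount goes to the deductible. Member owes £923 (running OOP £923). Plan pays £923 − £923 = £0.
#2 (£212): all of it applies to the deductible. Cost to member: £212. OOP to date £1,135. Plan pays £212 − £212 = £0.
#3 (£608): fully absorbed by the deductible. Member pays £608; OOP now £1,743. Insurer: £608 − £608 = £0.
#4 (£890): £753 finishes the deductible; £137 goes to coinsurance; 10% of £137 = £13.70. Member pays £766.70; OOP now £2,509.70. Plan pays £890 − £766.70 = £123.30.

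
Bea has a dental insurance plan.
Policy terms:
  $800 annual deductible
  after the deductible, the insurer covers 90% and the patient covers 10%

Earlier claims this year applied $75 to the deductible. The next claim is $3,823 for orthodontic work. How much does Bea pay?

Remaining deductible: $800 − $75 = $725.
The remaining $3,098 (= $3,823 − $725) moves to coinsurance.
Patient's 10% share of $3,098 is $309.80.
That puts the patient's cost at $725 + $309.80 = $1,034.80.

$1,034.80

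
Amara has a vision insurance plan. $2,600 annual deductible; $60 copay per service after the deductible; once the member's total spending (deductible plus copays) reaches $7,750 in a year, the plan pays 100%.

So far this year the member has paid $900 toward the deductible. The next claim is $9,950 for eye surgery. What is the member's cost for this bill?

Deductible still to meet: $2,600 − $900 = $1,700.
After the $1,700 deductible portion, $9,950 − $1,700 = $8,250 is subject to the copay.
Copay on this service: $60.
Member responsibility before any cap: $1,700 + $60 = $1,760.
Year-to-date out-of-pocket becomes $900 + $1,760 = $2,660, still under the $7,750 maximum, so no cap applies.

$1,760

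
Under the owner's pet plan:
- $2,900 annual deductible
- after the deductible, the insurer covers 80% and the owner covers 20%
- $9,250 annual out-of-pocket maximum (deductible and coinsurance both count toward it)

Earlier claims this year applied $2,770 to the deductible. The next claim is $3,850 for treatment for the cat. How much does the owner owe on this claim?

$874

$2,770 of the $2,900 deductible is already met, leaving $130.
That leaves $3,850 − $130 = $3,720 for coinsurance.
20% of $3,720 = $744 falls to the owner.
So the owner owes $130 + $744 = $874 before any cap.
Cumulative spending $2,770 + $874 = $3,644 stays under the $9,250 maximum.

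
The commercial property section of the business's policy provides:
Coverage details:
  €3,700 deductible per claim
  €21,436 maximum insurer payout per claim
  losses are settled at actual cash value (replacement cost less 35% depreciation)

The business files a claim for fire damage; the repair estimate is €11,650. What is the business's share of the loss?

€7,777.50

Depreciate 35%: the covered value is €11,650 × 0.65 = €7,572.50.
After the deductible, €7,572.50 − €3,700 = €3,872.50 remains.
€3,872.50 is within the €21,436 limit, so the insurer pays €3,872.50.
Out of pocket: €11,650 − €3,872.50 = €7,777.50.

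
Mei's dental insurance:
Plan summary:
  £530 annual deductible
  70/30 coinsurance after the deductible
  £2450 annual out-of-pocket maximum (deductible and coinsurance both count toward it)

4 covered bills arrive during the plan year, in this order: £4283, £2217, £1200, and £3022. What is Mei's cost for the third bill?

Bill 1, £4283: £530 to deductible, leaving £3753; patient's 30% is £1125.90. Patient pays £1655.90; OOP now £1655.90.
Bill 2, £2217: deductible already satisfied, so patient's share is 30% × £2217 = £665.10. Patient owes £665.10 (running OOP £2321).
Bill 3, £1200: 30% coinsurance on £1200 = £360. Adding that to £2321 gives £2681, past the £2450 cap; patient pays only £2450 − £2321 = £129.

£129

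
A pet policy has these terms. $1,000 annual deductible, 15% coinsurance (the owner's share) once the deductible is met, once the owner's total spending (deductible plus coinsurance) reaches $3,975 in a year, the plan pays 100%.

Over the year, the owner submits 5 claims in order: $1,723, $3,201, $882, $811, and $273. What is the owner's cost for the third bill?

$132.30

#1 ($1,723): $1,000 finishes the deductible; $723 goes to coinsurance; owner's 15% is $108.45. Owner owes $1,108.45 (running OOP $1,108.45).
#2 ($3,201): deductible met; 15% of $3,201 = $480.15. Owner owes $480.15 (running OOP $1,588.60).
#3 ($882): 15% coinsurance on $882 = $132.30. Owner owes $132.30 (running OOP $1,720.90).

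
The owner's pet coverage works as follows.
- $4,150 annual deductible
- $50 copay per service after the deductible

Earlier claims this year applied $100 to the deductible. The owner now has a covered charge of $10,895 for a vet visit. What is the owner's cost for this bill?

Remaining deductible: $4,150 − $100 = $4,050.
The remaining $6,845 (= $10,895 − $4,050) moves to the copay.
Copay on this service: $50.
That puts the owner's cost at $4,050 + $50 = $4,100.

$4,100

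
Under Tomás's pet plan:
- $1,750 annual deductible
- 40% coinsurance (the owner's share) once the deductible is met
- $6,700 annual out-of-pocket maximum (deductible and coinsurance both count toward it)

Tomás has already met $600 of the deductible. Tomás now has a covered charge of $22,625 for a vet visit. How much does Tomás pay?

$6,100

$600 of the $1,750 deductible is already met, leaving $1,150.
After the $1,150 deductible portion, $22,625 − $1,150 = $21,475 is subject to coinsurance.
Owner's 40% share of $21,475 is $8,590.
Owner responsibility before any cap: $1,150 + $8,590 = $9,740.
Adding $9,740 to the $600 already spent would give $10,340, which exceeds the $6,700 cap; the owner pays just $6,700 − $600 = $6,100.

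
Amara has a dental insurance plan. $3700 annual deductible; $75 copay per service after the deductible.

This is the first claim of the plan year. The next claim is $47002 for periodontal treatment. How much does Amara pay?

Nothing has been paid toward the $3700 deductible, so the first $3700 of this charge is applied there.
After the $3700 deductible portion, $47002 − $3700 = $43302 is subject to the copay.
Copay on this service: $75.
That puts the patient's cost at $3700 + $75 = $3775.

$3775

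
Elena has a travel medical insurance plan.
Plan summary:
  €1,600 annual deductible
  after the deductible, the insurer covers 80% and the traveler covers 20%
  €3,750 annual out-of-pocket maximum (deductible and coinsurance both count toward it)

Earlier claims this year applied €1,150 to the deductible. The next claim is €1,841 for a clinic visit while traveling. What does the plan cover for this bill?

€1,112.80

Remaining deductible: €1,600 − €1,150 = €450.
That leaves €1,841 − €450 = €1,391 for coinsurance.
20% of €1,391 = €278.20 falls to the traveler.
That puts the traveler's cost at €450 + €278.20 = €728.20 before any cap.
Year-to-date out-of-pocket becomes €1,150 + €728.20 = €1,878.20, still under the €3,750 maximum, so no cap applies.
The insurer covers the remainder: €1,841 − €728.20 = €1,112.80.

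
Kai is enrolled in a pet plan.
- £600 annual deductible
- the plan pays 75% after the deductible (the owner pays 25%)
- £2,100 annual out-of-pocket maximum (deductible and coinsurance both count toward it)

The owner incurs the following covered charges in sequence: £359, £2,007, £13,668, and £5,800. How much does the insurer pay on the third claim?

£12,609.50

#1 (£359): entire amount goes to the deductible. Owner owes £359 (running OOP £359). Insurer: £359 − £359 = £0.
#2 (£2,007): deductible takes £241, £1,766 remains; owner's 25% is £441.50. Cost to owner: £682.50. OOP to date £1,041.50. Insurer: £2,007 − £682.50 = £1,324.50.
#3 (£13,668): deductible met; 25% of £13,668 = £3,417. OOP would hit £4,458.50 > £2,100, so the cap limits the owner to £2,100 − £1,041.50 = £1,058.50. Plan pays £13,668 − £1,058.50 = £12,609.50.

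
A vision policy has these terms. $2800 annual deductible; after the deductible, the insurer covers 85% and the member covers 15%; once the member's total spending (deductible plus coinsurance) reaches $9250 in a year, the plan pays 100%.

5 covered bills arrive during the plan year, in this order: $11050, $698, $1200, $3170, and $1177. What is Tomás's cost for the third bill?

$180

Claim 1 ($11050): $2800 to deductible, leaving $8250; member's 15% is $1237.50. Cost to member: $4037.50. OOP to date $4037.50.
Claim 2 ($698): deductible already satisfied, so member's share is 15% × $698 = $104.70. Cost to member: $104.70. OOP to date $4142.20.
Claim 3 ($1200): 15% coinsurance on $1200 = $180. Cost to member: $180. OOP to date $4322.20.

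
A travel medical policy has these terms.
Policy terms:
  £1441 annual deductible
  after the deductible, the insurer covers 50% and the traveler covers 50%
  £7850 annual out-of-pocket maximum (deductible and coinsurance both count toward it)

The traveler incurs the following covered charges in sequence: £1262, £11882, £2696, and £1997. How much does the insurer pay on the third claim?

#1 (£1262): entire amount goes to the deductible. Traveler owes £1262 (running OOP £1262). Plan pays £1262 − £1262 = £0.
#2 (£11882): £179 to deductible, leaving £11703; 50% of £11703 = £5851.50. Cost to traveler: £6030.50. OOP to date £7292.50. Insurer: £11882 − £6030.50 = £5851.50.
#3 (£2696): deductible already satisfied, so traveler's share is 50% × £2696 = £1348. That would push OOP to £8640.50, over the £7850 cap, so traveler pays £7850 − £7292.50 = £557.50. Insurer: £2696 − £557.50 = £2138.50.

£2138.50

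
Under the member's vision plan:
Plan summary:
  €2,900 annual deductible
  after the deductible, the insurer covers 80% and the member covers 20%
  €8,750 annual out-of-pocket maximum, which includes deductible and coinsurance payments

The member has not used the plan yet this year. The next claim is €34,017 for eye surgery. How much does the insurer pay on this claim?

€25,267

Deductible not yet touched, so the first €2,900 of the bill goes to the deductible.
After the €2,900 deductible portion, €34,017 − €2,900 = €31,117 is subject to coinsurance.
Member's 20% share of €31,117 is €6,223.40.
Member responsibility before any cap: €2,900 + €6,223.40 = €9,123.40.
Adding €9,123.40 to the €0 already spent would give €9,123.40, which exceeds the €8,750 cap; the member pays just €8,750 − €0 = €8,750.
Insurer pays the balance: €34,017 − €8,750 = €25,267.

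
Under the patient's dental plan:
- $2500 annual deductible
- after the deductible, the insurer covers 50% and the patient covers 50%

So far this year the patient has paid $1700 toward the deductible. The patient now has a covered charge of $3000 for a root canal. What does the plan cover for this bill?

$1700 of the $2500 deductible is already met, leaving $800.
After the $800 deductible portion, $3000 − $800 = $2200 is subject to coinsurance.
Coinsurance: $2200 × 50% = $1100.
So the patient owes $800 + $1100 = $1900.
The plan picks up $3000 − $1900 = $1100.

$1100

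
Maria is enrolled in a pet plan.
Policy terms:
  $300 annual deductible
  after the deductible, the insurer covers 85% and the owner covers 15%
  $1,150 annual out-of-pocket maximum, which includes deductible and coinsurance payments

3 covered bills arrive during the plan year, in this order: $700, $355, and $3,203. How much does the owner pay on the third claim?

$480.45

Claim 1 ($700): $300 finishes the deductible; $400 goes to coinsurance; 15% of $400 = $60. Owner pays $360; OOP now $360.
Claim 2 ($355): deductible already satisfied, so owner's share is 15% × $355 = $53.25. Owner pays $53.25; OOP now $413.25.
Claim 3 ($3,203): deductible met; 15% of $3,203 = $480.45. Owner pays $480.45; OOP now $893.70.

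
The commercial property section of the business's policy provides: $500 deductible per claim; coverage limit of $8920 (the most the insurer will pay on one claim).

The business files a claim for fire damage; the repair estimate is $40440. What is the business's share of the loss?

After the deductible, $40440 − $500 = $39940 remains.
Since $39940 > $8920, the payout is capped at $8920.
Business's share is the uncovered remainder: $40440 − $8920 = $31520.

$31520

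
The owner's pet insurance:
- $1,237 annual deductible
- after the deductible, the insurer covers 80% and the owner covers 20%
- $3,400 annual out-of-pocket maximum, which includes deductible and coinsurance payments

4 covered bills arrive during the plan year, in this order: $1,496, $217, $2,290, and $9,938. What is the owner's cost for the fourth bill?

$1,609.80

Claim 1 — $1,496: $1,237 finishes the deductible; $259 goes to coinsurance; coinsurance $259 × 20% = $51.80. Cost to owner: $1,288.80. OOP to date $1,288.80.
Claim 2 — $217: 20% coinsurance on $217 = $43.40. Cost to owner: $43.40. OOP to date $1,332.20.
Claim 3 — $2,290: 20% coinsurance on $2,290 = $458. Owner owes $458 (running OOP $1,790.20).
Claim 4 — $9,938: deductible already satisfied, so owner's share is 20% × $9,938 = $1,987.60. OOP would hit $3,777.80 > $3,400, so the cap limits the owner to $3,400 − $1,790.20 = $1,609.80.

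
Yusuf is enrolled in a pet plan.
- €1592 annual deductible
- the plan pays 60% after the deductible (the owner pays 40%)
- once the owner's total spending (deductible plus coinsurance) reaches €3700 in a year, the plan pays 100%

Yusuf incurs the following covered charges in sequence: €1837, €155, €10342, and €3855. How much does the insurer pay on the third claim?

€8394

Claim 1 (€1837): €1592 finishes the deductible; €245 goes to coinsurance; 40% of €245 = €98. Owner owes €1690 (running OOP €1690). Insurer: €1837 − €1690 = €147.
Claim 2 (€155): 40% coinsurance on €155 = €62. Cost to owner: €62. OOP to date €1752. Insurer: €155 − €62 = €93.
Claim 3 (€10342): deductible already satisfied, so owner's share is 40% × €10342 = €4136.80. OOP would hit €5888.80 > €3700, so the cap limits the owner to €3700 − €1752 = €1948. Insurer: €10342 − €1948 = €8394.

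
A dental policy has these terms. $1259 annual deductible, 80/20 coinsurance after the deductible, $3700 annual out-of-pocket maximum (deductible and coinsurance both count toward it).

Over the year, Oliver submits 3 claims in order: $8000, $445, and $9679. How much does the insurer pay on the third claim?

#1 ($8000): $1259 to deductible, leaving $6741; coinsurance $6741 × 20% = $1348.20. Cost to patient: $2607.20. OOP to date $2607.20. Plan pays $8000 − $2607.20 = $5392.80.
#2 ($445): deductible already satisfied, so patient's share is 20% × $445 = $89. Patient owes $89 (running OOP $2696.20). Plan pays $445 − $89 = $356.
#3 ($9679): 20% coinsurance on $9679 = $1935.80. OOP would hit $4632 > $3700, so the cap limits the patient to $3700 − $2696.20 = $1003.80. Plan pays $9679 − $1003.80 = $8675.20.

$8675.20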